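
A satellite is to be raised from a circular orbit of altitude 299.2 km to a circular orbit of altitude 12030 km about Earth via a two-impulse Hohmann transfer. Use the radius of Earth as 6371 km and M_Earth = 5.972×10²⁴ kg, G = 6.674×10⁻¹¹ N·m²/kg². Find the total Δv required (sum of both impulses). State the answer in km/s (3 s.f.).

μ = GM = 6.674×10⁻¹¹ × 5.972×10²⁴ = 3.986×10¹⁴ m³/s².
r₁ = 6371 + 299.2 = 6670.2 km = 6.6702×10⁶ m.
r₂ = 6371 + 12030 = 18401 km = 1.8401×10⁷ m.
Transfer ellipse a_t = (r₁ + r₂)/2 = 1.254×10⁷ m.
At r₁: circular v_c1 = √(μ/r₁) = 7730 m/s; transfer-perigee v_p = √[μ(2/r₁ − 1/a_t)] = 9366 m/s.
Δv₁ = v_p − v_c1 = 1635 m/s.
At r₂: circular v_c2 = √(μ/r₂) = 4654 m/s; transfer-apogee v_a = √[μ(2/r₂ − 1/a_t)] = 3395 m/s.
Δv₂ = v_c2 − v_a = 1259 m/s.
Total Δv = Δv₁ + Δv₂ = 2895 m/s = 2.895 km/s.

Δv_total ≈ 2.89 km/s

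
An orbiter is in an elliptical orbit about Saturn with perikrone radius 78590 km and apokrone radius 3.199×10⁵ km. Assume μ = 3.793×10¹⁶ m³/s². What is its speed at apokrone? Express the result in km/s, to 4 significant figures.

v ≈ 6.839 km/s

Semi-major axis a = (r_p + r_a)/2 = 1.9924×10⁵ km = 1.992×10⁸ m.
Vis-viva: v² = μ(2/r − 1/a) = 3.793×10¹⁶ × (6.252×10⁻⁹ − 5.019×10⁻⁹) = 4.677×10⁷ m²/s².
v = 6839 m/s = 6.839 km/s.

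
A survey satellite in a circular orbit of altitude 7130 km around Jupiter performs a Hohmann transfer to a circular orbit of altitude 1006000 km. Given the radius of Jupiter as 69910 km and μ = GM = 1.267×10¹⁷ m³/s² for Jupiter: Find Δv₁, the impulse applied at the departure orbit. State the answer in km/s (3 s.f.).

r₁ = 69910 + 7130 = 77040 km = 7.7040×10⁷ m.
r₂ = 69910 + 1006000 = 1075900 km = 1.0759×10⁹ m.
Transfer ellipse a_t = (r₁ + r₂)/2 = 5.765×10⁸ m.
At r₁: circular v_c1 = √(μ/r₁) = 40550 m/s; transfer-perijove v_p = √[μ(2/r₁ − 1/a_t)] = 55400 m/s.
Δv₁ = v_p − v_c1 = 14850 m/s.
= 14.85 km/s.

Δv ≈ 14.8 km/s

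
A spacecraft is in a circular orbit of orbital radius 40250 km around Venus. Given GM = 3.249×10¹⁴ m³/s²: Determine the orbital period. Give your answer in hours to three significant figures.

r = 40250 km = 4.025×10⁷ m.
Kepler's third law: T = 2π√(r³/μ) = 2π√((4.025×10⁷)³ / 3.249×10¹⁴).
r³/μ = 2.007×10⁸ s², so T = 2π × 1.417×10⁴ = 8.901×10⁴ s.
Converting: 8.901×10⁴ s ÷ 3600 = 24.73 hours.

T ≈ 24.7 hours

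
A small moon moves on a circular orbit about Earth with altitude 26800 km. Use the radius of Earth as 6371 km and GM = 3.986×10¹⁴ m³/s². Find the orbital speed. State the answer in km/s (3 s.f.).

v ≈ 3.47 km/s

r = 6371 + 26800 = 33171 km = 3.3171×10⁷ m.
For a circular orbit v = √(μ/r) = √(3.986×10¹⁴ / 3.317×10⁷) = √(1.202×10⁷) = 3466 m/s.
That is 3.466 km/s.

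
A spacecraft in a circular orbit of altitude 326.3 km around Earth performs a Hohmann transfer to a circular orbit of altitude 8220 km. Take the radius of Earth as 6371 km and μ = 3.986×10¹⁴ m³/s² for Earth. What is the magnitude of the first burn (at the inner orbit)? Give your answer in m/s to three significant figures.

Δv ≈ 1320 m/s

r₁ = 6371 + 326.3 = 6697.3 km = 6.6973×10⁶ m.
r₂ = 6371 + 8220 = 14591 km = 1.4591×10⁷ m.
Transfer ellipse a_t = (r₁ + r₂)/2 = 1.064×10⁷ m.
At r₁: circular v_c1 = √(μ/r₁) = 7715 m/s; transfer-perigee v_p = √[μ(2/r₁ − 1/a_t)] = 9032 m/s.
Δv₁ = v_p − v_c1 = 1318 m/s.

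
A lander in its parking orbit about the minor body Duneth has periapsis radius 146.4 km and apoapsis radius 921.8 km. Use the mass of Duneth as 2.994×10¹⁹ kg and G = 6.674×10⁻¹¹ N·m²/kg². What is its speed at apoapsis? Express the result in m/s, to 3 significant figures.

μ = GM = 6.674×10⁻¹¹ × 2.994×10¹⁹ = 1.998×10⁹ m³/s².
Semi-major axis a = (r_p + r_a)/2 = 534.10 km = 5.341×10⁵ m.
Vis-viva: v² = μ(2/r − 1/a) = 1.998×10⁹ × (2.170×10⁻⁶ − 1.872×10⁻⁶) = 5.942×10² m²/s².
v = 24.38 m/s.

v ≈ 24.4 m/s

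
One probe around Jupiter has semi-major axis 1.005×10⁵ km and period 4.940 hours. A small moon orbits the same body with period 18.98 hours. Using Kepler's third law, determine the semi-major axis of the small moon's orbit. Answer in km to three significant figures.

a₂ ≈ 2.47×10⁵ km

Kepler's third law: a³ ∝ T², so a₂ = a₁ (T₂/T₁)^(2/3).
T₂/T₁ = 3.842, (T₂/T₁)^(2/3) = 2.453.
a₂ = 1.005×10⁵ × 2.453 = 2.465×10⁵ km.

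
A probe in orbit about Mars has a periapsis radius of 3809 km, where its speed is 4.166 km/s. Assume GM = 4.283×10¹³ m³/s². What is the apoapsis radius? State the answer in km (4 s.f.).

r_p = 3.809×10⁶ m.
Specific energy ε = v²/2 − μ/r = -2.567×10⁶ J/kg, so a = −μ/(2ε) = 8.344×10⁶ m.
The apsides satisfy r_p + r_a = 2a, so the apoapsis radius is 2a − r_p = 1.288×10⁷ m = 12878 km.

apoapsis radius ≈ 12880 km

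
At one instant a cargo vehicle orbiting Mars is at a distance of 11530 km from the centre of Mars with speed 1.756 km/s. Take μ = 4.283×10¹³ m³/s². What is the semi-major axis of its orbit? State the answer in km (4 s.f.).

r = 1.153×10⁷ m.
Vis-viva rearranged: 1/a = 2/r − v²/μ = 1.735×10⁻⁷ − 7.199×10⁻⁸ = 1.015×10⁻⁷ m⁻¹.
a = 9.856×10⁶ m = 9855.5 km.

a ≈ 9856 km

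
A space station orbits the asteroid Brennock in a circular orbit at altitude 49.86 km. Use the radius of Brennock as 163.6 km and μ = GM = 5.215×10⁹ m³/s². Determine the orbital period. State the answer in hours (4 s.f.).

T ≈ 2.384 hours

r = 163.6 + 49.86 = 213.46 km = 2.1346×10⁵ m.
Kepler's third law: T = 2π√(r³/μ) = 2π√((2.135×10⁵)³ / 5.215×10⁹).
r³/μ = 1.865×10⁶ s², so T = 2π × 1.366×10³ = 8.581×10³ s.
Converting: 8.581×10³ s ÷ 3600 = 2.384 hours.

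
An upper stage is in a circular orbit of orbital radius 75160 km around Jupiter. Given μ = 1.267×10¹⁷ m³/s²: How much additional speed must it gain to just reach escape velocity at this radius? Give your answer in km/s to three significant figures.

Δv ≈ 17.0 km/s

r = 75160 km = 7.516×10⁷ m.
Circular speed v_c = √(μ/r) = 41060 m/s.
Escape speed v_esc = √(2μ/r) = √2 × v_c = 58060 m/s.
Δv = v_esc − v_c = 17010 m/s = 17.01 km/s.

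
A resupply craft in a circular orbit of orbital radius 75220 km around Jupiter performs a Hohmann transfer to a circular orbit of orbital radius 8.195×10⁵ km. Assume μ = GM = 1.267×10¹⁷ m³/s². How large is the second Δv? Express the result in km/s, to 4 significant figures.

r₁ = 75220 km = 7.522×10⁷ m.
r₂ = 8.195×10⁵ km = 8.195×10⁸ m.
Transfer ellipse a_t = (r₁ + r₂)/2 = 4.474×10⁸ m.
At r₁: circular v_c1 = √(μ/r₁) = 41040 m/s; transfer-perijove v_p = √[μ(2/r₁ − 1/a_t)] = 55550 m/s.
At r₂: circular v_c2 = √(μ/r₂) = 12430 m/s; transfer-apojove v_a = √[μ(2/r₂ − 1/a_t)] = 5099 m/s.
Δv₂ = v_c2 − v_a = 7335 m/s.
= 7.335 km/s.

Δv ≈ 7.335 km/s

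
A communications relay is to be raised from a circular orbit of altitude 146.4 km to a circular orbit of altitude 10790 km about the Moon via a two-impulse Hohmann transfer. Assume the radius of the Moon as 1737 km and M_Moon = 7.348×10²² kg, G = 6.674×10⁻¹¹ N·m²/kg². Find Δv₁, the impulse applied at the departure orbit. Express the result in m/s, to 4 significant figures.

Δv ≈ 514.0 m/s

μ = GM = 6.674×10⁻¹¹ × 7.348×10²² = 4.904×10¹² m³/s².
r₁ = 1737 + 146.4 = 1883.4 km = 1.8834×10⁶ m.
r₂ = 1737 + 10790 = 12527 km = 1.2527×10⁷ m.
Transfer ellipse a_t = (r₁ + r₂)/2 = 7.205×10⁶ m.
At r₁: circular v_c1 = √(μ/r₁) = 1614 m/s; transfer-perilune v_p = √[μ(2/r₁ − 1/a_t)] = 2128 m/s.
Δv₁ = v_p − v_c1 = 514.0 m/s.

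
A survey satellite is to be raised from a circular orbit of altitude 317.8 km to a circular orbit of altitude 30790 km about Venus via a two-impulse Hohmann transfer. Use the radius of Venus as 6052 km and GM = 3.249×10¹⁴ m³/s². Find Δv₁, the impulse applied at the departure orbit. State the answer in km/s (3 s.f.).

r₁ = 6052 + 317.8 = 6369.8 km = 6.3698×10⁶ m.
r₂ = 6052 + 30790 = 36842 km = 3.6842×10⁷ m.
Transfer ellipse a_t = (r₁ + r₂)/2 = 2.161×10⁷ m.
At r₁: circular v_c1 = √(μ/r₁) = 7142 m/s; transfer-periapsis v_p = √[μ(2/r₁ − 1/a_t)] = 9326 m/s.
Δv₁ = v_p − v_c1 = 2184 m/s.
= 2.184 km/s.

Δv ≈ 2.18 km/s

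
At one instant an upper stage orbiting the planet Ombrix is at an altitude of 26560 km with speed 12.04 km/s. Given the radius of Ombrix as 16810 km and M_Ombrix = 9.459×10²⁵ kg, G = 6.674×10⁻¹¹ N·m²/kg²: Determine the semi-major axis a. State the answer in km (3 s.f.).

μ = GM = 6.674×10⁻¹¹ × 9.459×10²⁵ = 6.313×10¹⁵ m³/s².
r = 16810 + 26560 = 43370 km = 4.337×10⁷ m.
Vis-viva rearranged: 1/a = 2/r − v²/μ = 4.611×10⁻⁸ − 2.296×10⁻⁸ = 2.315×10⁻⁸ m⁻¹.
a = 4.319×10⁷ m = 43192 km.

a ≈ 43200 km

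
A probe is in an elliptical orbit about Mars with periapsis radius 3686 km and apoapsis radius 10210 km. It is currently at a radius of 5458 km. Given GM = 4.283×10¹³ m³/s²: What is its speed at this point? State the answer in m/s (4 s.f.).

v ≈ 3087 m/s

Semi-major axis a = (r_p + r_a)/2 = 6948.0 km = 6.948×10⁶ m.
Vis-viva: v² = μ(2/r − 1/a) = 4.283×10¹³ × (3.664×10⁻⁷ − 1.439×10⁻⁷) = 9.530×10⁶ m²/s².
v = 3087 m/s.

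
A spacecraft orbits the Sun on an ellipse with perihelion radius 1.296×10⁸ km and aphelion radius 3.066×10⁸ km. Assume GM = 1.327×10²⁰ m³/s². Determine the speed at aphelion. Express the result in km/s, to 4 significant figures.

Semi-major axis a = (r_p + r_a)/2 = 2.1810×10⁸ km = 2.181×10¹¹ m.
Vis-viva: v² = μ(2/r − 1/a) = 1.327×10²⁰ × (6.523×10⁻¹² − 4.585×10⁻¹²) = 2.572×10⁸ m²/s².
v = 16040 m/s = 16.04 km/s.

v ≈ 16.04 km/s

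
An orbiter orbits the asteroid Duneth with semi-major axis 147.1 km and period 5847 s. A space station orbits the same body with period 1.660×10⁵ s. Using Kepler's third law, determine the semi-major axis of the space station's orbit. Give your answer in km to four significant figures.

a₂ ≈ 1369 km

Kepler's third law: a³ ∝ T², so a₂ = a₁ (T₂/T₁)^(2/3).
T₂/T₁ = 28.39, (T₂/T₁)^(2/3) = 9.306.
a₂ = 147.1 × 9.306 = 1369 km.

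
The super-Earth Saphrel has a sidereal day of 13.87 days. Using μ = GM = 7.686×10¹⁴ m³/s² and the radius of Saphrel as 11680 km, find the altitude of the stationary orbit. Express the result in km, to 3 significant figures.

T = 13.87 days = 1.198×10⁶ s.
A synchronous orbit has period T, so by Kepler's third law a = (μT²/4π²)^(1/3).
μT²/4π² = 7.686×10¹⁴ × (1.198×10⁶)² / 39.48 = 2.796×10²⁵ m³.
a = 3.035×10⁸ m = 3.0351×10⁵ km.
Altitude h = a − R = 3.0351×10⁵ − 11680 = 2.9183×10⁵ km.

h_sync ≈ 2.92×10⁵ km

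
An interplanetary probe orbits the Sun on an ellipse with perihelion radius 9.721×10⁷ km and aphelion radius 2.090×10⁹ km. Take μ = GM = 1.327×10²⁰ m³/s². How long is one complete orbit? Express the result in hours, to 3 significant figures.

Semi-major axis a = (r_p + r_a)/2 = (9.7210×10⁷ + 2.0900×10⁹)/2 = 1.0936×10⁹ km = 1.094×10¹² m.
By Kepler's third law T = 2π√(a³/μ) = 2π × 9.928×10⁷ = 6.238×10⁸ s.
= 1.733×10⁵ hours.

T ≈ 173000 hours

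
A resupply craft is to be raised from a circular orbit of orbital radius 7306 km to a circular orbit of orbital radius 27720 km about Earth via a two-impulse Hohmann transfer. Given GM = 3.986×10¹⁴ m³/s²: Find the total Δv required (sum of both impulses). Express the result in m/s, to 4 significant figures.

r₁ = 7306 km = 7.306×10⁶ m.
r₂ = 27720 km = 2.772×10⁷ m.
Transfer ellipse a_t = (r₁ + r₂)/2 = 1.751×10⁷ m.
At r₁: circular v_c1 = √(μ/r₁) = 7386 m/s; transfer-perigee v_p = √[μ(2/r₁ − 1/a_t)] = 9293 m/s.
Δv₁ = v_p − v_c1 = 1906 m/s.
At r₂: circular v_c2 = √(μ/r₂) = 3792 m/s; transfer-apogee v_a = √[μ(2/r₂ − 1/a_t)] = 2449 m/s.
Δv₂ = v_c2 − v_a = 1343 m/s.
Total Δv = Δv₁ + Δv₂ = 3249 m/s.

Δv_total ≈ 3249 m/s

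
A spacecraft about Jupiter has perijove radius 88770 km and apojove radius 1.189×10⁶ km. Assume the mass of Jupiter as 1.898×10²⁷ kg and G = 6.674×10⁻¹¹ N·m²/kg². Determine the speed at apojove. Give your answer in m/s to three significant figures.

μ = GM = 6.674×10⁻¹¹ × 1.898×10²⁷ = 1.267×10¹⁷ m³/s².
Semi-major axis a = (r_p + r_a)/2 = 6.3888×10⁵ km = 6.389×10⁸ m.
Vis-viva: v² = μ(2/r − 1/a) = 1.267×10¹⁷ × (1.682×10⁻⁹ − 1.565×10⁻⁹) = 1.480×10⁷ m²/s².
v = 3847 m/s.

v ≈ 3850 m/s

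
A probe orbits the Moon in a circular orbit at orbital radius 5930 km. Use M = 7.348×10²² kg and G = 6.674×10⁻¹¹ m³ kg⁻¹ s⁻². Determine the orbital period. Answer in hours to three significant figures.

μ = GM = 6.674×10⁻¹¹ × 7.348×10²² = 4.904×10¹² m³/s².
r = 5930 km = 5.930×10⁶ m.
Kepler's third law: T = 2π√(r³/μ) = 2π√((5.930×10⁶)³ / 4.904×10¹²).
r³/μ = 4.252×10⁷ s², so T = 2π × 6.521×10³ = 4.097×10⁴ s.
Converting: 4.097×10⁴ s ÷ 3600 = 11.38 hours.

T ≈ 11.4 hours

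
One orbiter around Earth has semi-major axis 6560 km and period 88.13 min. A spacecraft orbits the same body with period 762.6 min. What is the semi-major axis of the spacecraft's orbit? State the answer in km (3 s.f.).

a₂ ≈ 27600 km

Kepler's third law: a³ ∝ T², so a₂ = a₁ (T₂/T₁)^(2/3).
T₂/T₁ = 8.653, (T₂/T₁)^(2/3) = 4.215.
a₂ = 6560 × 4.215 = 27650 km.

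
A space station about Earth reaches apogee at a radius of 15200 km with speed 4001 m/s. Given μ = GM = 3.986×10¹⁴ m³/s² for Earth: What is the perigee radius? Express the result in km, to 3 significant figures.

perigee radius ≈ 6680 km

r_a = 1.520×10⁷ m.
Specific energy ε = v²/2 − μ/r = -1.822×10⁷ J/kg, so a = −μ/(2ε) = 1.094×10⁷ m.
The apsides satisfy r_p + r_a = 2a, so the perigee radius is 2a − r_a = 6.677×10⁶ m = 6677.4 km.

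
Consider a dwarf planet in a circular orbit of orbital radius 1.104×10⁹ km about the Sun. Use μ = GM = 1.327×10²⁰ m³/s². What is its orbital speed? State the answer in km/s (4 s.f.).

r = 1.104×10⁹ km = 1.104×10¹² m.
For a circular orbit v = √(μ/r) = √(1.327×10²⁰ / 1.104×10¹²) = √(1.202×10⁸) = 10960 m/s.
That is 10.96 km/s.

v ≈ 10.96 km/s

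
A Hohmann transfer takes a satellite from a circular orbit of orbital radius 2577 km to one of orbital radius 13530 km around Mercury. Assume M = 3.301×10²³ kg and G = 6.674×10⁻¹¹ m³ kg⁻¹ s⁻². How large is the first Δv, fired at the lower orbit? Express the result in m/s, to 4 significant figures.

μ = GM = 6.674×10⁻¹¹ × 3.301×10²³ = 2.203×10¹³ m³/s².
r₁ = 2577 km = 2.577×10⁶ m.
r₂ = 13530 km = 1.353×10⁷ m.
Transfer ellipse a_t = (r₁ + r₂)/2 = 8.054×10⁶ m.
At r₁: circular v_c1 = √(μ/r₁) = 2924 m/s; transfer-periherm v_p = √[μ(2/r₁ − 1/a_t)] = 3790 m/s.
Δv₁ = v_p − v_c1 = 865.9 m/s.

Δv ≈ 865.9 m/s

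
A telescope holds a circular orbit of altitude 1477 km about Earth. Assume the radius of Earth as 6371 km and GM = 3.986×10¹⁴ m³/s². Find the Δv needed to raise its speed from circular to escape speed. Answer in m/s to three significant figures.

r = 6371 + 1477 = 7848.0 km = 7.8480×10⁶ m.
Circular speed v_c = √(μ/r) = 7127 m/s.
Escape speed v_esc = √(2μ/r) = √2 × v_c = 10080 m/s.
Δv = v_esc − v_c = 2952 m/s.

Δv ≈ 2950 m/s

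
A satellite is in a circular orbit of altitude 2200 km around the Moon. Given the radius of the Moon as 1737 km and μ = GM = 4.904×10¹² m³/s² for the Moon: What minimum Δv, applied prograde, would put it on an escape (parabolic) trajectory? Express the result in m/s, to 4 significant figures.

Δv ≈ 462.3 m/s

r = 1737 + 2200 = 3937.0 km = 3.9370×10⁶ m.
Circular speed v_c = √(μ/r) = 1116 m/s.
Escape speed v_esc = √(2μ/r) = √2 × v_c = 1578 m/s.
Δv = v_esc − v_c = 462.3 m/s.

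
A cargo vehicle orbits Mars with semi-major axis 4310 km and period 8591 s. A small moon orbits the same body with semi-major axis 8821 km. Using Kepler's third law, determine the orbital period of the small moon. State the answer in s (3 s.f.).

Kepler's third law: T² ∝ a³, so T₂ = T₁ (a₂/a₁)^(3/2).
a₂/a₁ = 2.047, (a₂/a₁)^(3/2) = 2.928.
T₂ = 8591 × 2.928 = 25150 s.

T₂ ≈ 25200 s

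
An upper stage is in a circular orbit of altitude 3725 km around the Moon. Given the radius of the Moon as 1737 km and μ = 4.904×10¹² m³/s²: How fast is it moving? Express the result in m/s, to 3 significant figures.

v ≈ 948 m/s

r = 1737 + 3725 = 5462.0 km = 5.4620×10⁶ m.
For a circular orbit v = √(μ/r) = √(4.904×10¹² / 5.462×10⁶) = √(8.978×10⁵) = 947.5 m/s.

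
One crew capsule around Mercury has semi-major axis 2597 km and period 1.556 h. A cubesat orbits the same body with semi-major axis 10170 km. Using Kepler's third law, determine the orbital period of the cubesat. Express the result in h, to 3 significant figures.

Kepler's third law: T² ∝ a³, so T₂ = T₁ (a₂/a₁)^(3/2).
a₂/a₁ = 3.916, (a₂/a₁)^(3/2) = 7.749.
T₂ = 1.556 × 7.749 = 12.06 h.

T₂ ≈ 12.1 h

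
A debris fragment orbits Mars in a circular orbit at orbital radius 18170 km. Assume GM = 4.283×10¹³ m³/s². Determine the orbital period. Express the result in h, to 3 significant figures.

r = 18170 km = 1.817×10⁷ m.
Kepler's third law: T = 2π√(r³/μ) = 2π√((1.817×10⁷)³ / 4.283×10¹³).
r³/μ = 1.401×10⁸ s², so T = 2π × 1.183×10⁴ = 7.436×10⁴ s.
Converting: 7.436×10⁴ s ÷ 3600 = 20.66 h.

T ≈ 20.7 h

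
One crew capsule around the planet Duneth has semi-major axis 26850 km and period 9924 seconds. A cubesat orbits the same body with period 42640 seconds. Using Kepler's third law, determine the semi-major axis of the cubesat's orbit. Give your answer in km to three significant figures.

Kepler's third law: a³ ∝ T², so a₂ = a₁ (T₂/T₁)^(2/3).
T₂/T₁ = 4.297, (T₂/T₁)^(2/3) = 2.643.
a₂ = 26850 × 2.643 = 70960 km.

a₂ ≈ 71000 km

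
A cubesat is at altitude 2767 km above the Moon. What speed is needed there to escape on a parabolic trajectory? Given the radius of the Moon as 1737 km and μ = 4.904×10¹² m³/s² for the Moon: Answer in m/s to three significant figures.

r = 1737 + 2767 = 4504.0 km = 4.5040×10⁶ m.
Escape speed v_esc = √(2μ/r) = √(2 × 4.904×10¹² / 4.504×10⁶) = √(2.178×10⁶) = 1476 m/s.

v_esc ≈ 1480 m/s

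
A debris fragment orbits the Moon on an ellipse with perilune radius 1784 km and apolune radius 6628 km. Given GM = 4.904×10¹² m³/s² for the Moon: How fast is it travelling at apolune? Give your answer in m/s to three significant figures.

Semi-major axis a = (r_p + r_a)/2 = 4206.0 km = 4.206×10⁶ m.
Vis-viva: v² = μ(2/r − 1/a) = 4.904×10¹² × (3.018×10⁻⁷ − 2.378×10⁻⁷) = 3.138×10⁵ m²/s².
v = 560.2 m/s.

v ≈ 560 m/s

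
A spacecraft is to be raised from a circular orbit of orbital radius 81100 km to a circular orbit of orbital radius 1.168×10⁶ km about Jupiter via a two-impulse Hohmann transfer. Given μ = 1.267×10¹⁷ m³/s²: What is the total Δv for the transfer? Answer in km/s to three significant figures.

r₁ = 81100 km = 8.110×10⁷ m.
r₂ = 1.168×10⁶ km = 1.168×10⁹ m.
Transfer ellipse a_t = (r₁ + r₂)/2 = 6.246×10⁸ m.
At r₁: circular v_c1 = √(μ/r₁) = 39530 m/s; transfer-perijove v_p = √[μ(2/r₁ − 1/a_t)] = 54050 m/s.
Δv₁ = v_p − v_c1 = 14530 m/s.
At r₂: circular v_c2 = √(μ/r₂) = 10420 m/s; transfer-apojove v_a = √[μ(2/r₂ − 1/a_t)] = 3753 m/s.
Δv₂ = v_c2 − v_a = 6662 m/s.
Total Δv = Δv₁ + Δv₂ = 21190 m/s = 21.19 km/s.

Δv_total ≈ 21.2 km/s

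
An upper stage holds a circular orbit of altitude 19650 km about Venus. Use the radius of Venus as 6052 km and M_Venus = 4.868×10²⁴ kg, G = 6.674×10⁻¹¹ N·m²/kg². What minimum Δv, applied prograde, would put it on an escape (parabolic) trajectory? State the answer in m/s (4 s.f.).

Δv ≈ 1473 m/s

μ = GM = 6.674×10⁻¹¹ × 4.868×10²⁴ = 3.249×10¹⁴ m³/s².
r = 6052 + 19650 = 25702 km = 2.5702×10⁷ m.
Circular speed v_c = √(μ/r) = 3555 m/s.
Escape speed v_esc = √(2μ/r) = √2 × v_c = 5028 m/s.
Δv = v_esc − v_c = 1473 m/s.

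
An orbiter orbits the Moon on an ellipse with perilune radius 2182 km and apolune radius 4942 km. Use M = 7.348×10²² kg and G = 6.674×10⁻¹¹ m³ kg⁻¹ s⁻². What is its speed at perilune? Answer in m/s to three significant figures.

v ≈ 1770 m/s

μ = GM = 6.674×10⁻¹¹ × 7.348×10²² = 4.904×10¹² m³/s².
Semi-major axis a = (r_p + r_a)/2 = 3562.0 km = 3.562×10⁶ m.
Vis-viva: v² = μ(2/r − 1/a) = 4.904×10¹² × (9.166×10⁻⁷ − 2.807×10⁻⁷) = 3.118×10⁶ m²/s².
v = 1766 m/s.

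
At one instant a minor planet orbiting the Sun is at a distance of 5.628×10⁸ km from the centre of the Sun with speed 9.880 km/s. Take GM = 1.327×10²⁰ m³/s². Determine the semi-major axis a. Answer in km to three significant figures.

r = 5.628×10¹¹ m.
Vis-viva rearranged: 1/a = 2/r − v²/μ = 3.554×10⁻¹² − 7.356×10⁻¹³ = 2.818×10⁻¹² m⁻¹.
a = 3.549×10¹¹ m = 3.5485×10⁸ km.

a ≈ 3.55×10⁸ km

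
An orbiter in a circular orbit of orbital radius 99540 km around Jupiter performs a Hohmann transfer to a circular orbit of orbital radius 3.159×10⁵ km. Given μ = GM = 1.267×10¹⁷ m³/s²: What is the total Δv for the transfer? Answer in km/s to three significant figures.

r₁ = 99540 km = 9.954×10⁷ m.
r₂ = 3.159×10⁵ km = 3.159×10⁸ m.
Transfer ellipse a_t = (r₁ + r₂)/2 = 2.077×10⁸ m.
At r₁: circular v_c1 = √(μ/r₁) = 35680 m/s; transfer-perijove v_p = √[μ(2/r₁ − 1/a_t)] = 44000 m/s.
Δv₁ = v_p − v_c1 = 8320 m/s.
At r₂: circular v_c2 = √(μ/r₂) = 20030 m/s; transfer-apojove v_a = √[μ(2/r₂ − 1/a_t)] = 13860 m/s.
Δv₂ = v_c2 − v_a = 6163 m/s.
Total Δv = Δv₁ + Δv₂ = 14480 m/s = 14.48 km/s.

Δv_total ≈ 14.5 km/s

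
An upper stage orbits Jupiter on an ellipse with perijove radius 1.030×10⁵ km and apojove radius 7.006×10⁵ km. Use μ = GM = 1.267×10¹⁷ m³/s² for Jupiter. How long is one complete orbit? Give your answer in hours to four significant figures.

T ≈ 39.49 hours

Semi-major axis a = (r_p + r_a)/2 = (1.0300×10⁵ + 7.0060×10⁵)/2 = 4.0180×10⁵ km = 4.018×10⁸ m.
By Kepler's third law T = 2π√(a³/μ) = 2π × 2.263×10⁴ = 1.422×10⁵ s.
= 39.49 hours.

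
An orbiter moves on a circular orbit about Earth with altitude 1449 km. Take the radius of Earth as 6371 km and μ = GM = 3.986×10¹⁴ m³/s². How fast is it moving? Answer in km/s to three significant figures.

v ≈ 7.14 km/s

r = 6371 + 1449 = 7820.0 km = 7.8200×10⁶ m.
For a circular orbit v = √(μ/r) = √(3.986×10¹⁴ / 7.820×10⁶) = √(5.097×10⁷) = 7139 m/s.
That is 7.139 km/s.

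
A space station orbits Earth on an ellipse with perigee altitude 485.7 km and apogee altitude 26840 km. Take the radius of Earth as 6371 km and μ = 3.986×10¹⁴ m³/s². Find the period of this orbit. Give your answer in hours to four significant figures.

r_p = 6371 + 485.7 = 6856.7 km = 6.8567×10⁶ m.
r_a = 6371 + 26840 = 33211 km = 3.3211×10⁷ m.
Semi-major axis a = (r_p + r_a)/2 = (6856.7 + 33211)/2 = 20034 km = 2.003×10⁷ m.
By Kepler's third law T = 2π√(a³/μ) = 2π × 4.491×10³ = 2.822×10⁴ s.
= 7.839 hours.

T ≈ 7.839 hours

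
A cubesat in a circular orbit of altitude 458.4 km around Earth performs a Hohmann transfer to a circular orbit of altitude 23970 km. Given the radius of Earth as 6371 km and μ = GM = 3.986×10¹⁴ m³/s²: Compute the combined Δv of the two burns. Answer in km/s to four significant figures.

Δv_total ≈ 3.549 km/s

r₁ = 6371 + 458.4 = 6829.4 km = 6.8294×10⁶ m.
r₂ = 6371 + 23970 = 30341 km = 3.0341×10⁷ m.
Transfer ellipse a_t = (r₁ + r₂)/2 = 1.859×10⁷ m.
At r₁: circular v_c1 = √(μ/r₁) = 7640 m/s; transfer-perigee v_p = √[μ(2/r₁ − 1/a_t)] = 9761 m/s.
Δv₁ = v_p − v_c1 = 2122 m/s.
At r₂: circular v_c2 = √(μ/r₂) = 3625 m/s; transfer-apogee v_a = √[μ(2/r₂ − 1/a_t)] = 2197 m/s.
Δv₂ = v_c2 − v_a = 1427 m/s.
Total Δv = Δv₁ + Δv₂ = 3549 m/s = 3.549 km/s.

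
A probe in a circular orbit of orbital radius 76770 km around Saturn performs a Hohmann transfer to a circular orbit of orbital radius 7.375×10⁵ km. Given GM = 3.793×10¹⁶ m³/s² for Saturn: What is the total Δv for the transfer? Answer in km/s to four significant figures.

Δv_total ≈ 11.75 km/s

r₁ = 76770 km = 7.677×10⁷ m.
r₂ = 7.375×10⁵ km = 7.375×10⁸ m.
Transfer ellipse a_t = (r₁ + r₂)/2 = 4.071×10⁸ m.
At r₁: circular v_c1 = √(μ/r₁) = 22230 m/s; transfer-perikrone v_p = √[μ(2/r₁ − 1/a_t)] = 29920 m/s.
Δv₁ = v_p − v_c1 = 7689 m/s.
At r₂: circular v_c2 = √(μ/r₂) = 7172 m/s; transfer-apokrone v_a = √[μ(2/r₂ − 1/a_t)] = 3114 m/s.
Δv₂ = v_c2 − v_a = 4057 m/s.
Total Δv = Δv₁ + Δv₂ = 11750 m/s = 11.75 km/s.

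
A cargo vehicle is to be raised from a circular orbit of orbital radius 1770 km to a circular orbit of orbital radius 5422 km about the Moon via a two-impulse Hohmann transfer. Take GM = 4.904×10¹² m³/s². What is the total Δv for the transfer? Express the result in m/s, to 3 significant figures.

Δv_total ≈ 663 m/s

r₁ = 1770 km = 1.770×10⁶ m.
r₂ = 5422 km = 5.422×10⁶ m.
Transfer ellipse a_t = (r₁ + r₂)/2 = 3.596×10⁶ m.
At r₁: circular v_c1 = √(μ/r₁) = 1665 m/s; transfer-perilune v_p = √[μ(2/r₁ − 1/a_t)] = 2044 m/s.
Δv₁ = v_p − v_c1 = 379.4 m/s.
At r₂: circular v_c2 = √(μ/r₂) = 951.0 m/s; transfer-apolune v_a = √[μ(2/r₂ − 1/a_t)] = 667.2 m/s.
Δv₂ = v_c2 − v_a = 283.8 m/s.
Total Δv = Δv₁ + Δv₂ = 663.2 m/s.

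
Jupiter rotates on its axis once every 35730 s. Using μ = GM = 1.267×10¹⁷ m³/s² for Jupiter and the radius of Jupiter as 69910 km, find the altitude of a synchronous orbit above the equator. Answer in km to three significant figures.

h_sync ≈ 90100 km

A synchronous orbit has period T, so by Kepler's third law a = (μT²/4π²)^(1/3).
μT²/4π² = 1.267×10¹⁷ × (3.573×10⁴)² / 39.48 = 4.097×10²⁴ m³.
a = 1.600×10⁸ m = 1.6002×10⁵ km.
Altitude h = a − R = 1.6002×10⁵ − 69910 = 90105 km.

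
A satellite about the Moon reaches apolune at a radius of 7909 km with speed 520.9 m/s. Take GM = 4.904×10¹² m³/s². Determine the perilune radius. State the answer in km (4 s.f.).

perilune radius ≈ 2215 km

r_a = 7.909×10⁶ m.
Specific energy ε = v²/2 − μ/r = -4.844×10⁵ J/kg, so a = −μ/(2ε) = 5.062×10⁶ m.
The apsides satisfy r_p + r_a = 2a, so the perilune radius is 2a − r_a = 2.215×10⁶ m = 2215.2 km.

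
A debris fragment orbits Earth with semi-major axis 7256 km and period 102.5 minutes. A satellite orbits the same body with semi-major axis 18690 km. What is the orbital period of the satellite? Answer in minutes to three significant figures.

Kepler's third law: T² ∝ a³, so T₂ = T₁ (a₂/a₁)^(3/2).
a₂/a₁ = 2.576, (a₂/a₁)^(3/2) = 4.134.
T₂ = 102.5 × 4.134 = 423.7 minutes.

T₂ ≈ 424 minutes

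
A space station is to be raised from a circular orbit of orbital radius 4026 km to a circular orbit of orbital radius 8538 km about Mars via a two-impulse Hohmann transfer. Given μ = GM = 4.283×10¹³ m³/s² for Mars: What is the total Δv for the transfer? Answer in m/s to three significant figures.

r₁ = 4026 km = 4.026×10⁶ m.
r₂ = 8538 km = 8.538×10⁶ m.
Transfer ellipse a_t = (r₁ + r₂)/2 = 6.282×10⁶ m.
At r₁: circular v_c1 = √(μ/r₁) = 3262 m/s; transfer-periapsis v_p = √[μ(2/r₁ − 1/a_t)] = 3802 m/s.
Δv₁ = v_p − v_c1 = 540.8 m/s.
At r₂: circular v_c2 = √(μ/r₂) = 2240 m/s; transfer-apoapsis v_a = √[μ(2/r₂ − 1/a_t)] = 1793 m/s.
Δv₂ = v_c2 − v_a = 446.7 m/s.
Total Δv = Δv₁ + Δv₂ = 987.5 m/s.

Δv_total ≈ 988 m/s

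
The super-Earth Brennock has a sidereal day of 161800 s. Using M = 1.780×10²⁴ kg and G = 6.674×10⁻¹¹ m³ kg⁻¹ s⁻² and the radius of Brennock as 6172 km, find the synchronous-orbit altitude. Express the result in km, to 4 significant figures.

h_sync ≈ 36700 km

μ = GM = 6.674×10⁻¹¹ × 1.780×10²⁴ = 1.188×10¹⁴ m³/s².
A synchronous orbit has period T, so by Kepler's third law a = (μT²/4π²)^(1/3).
μT²/4π² = 1.188×10¹⁴ × (1.618×10⁵)² / 39.48 = 7.878×10²² m³.
a = 4.287×10⁷ m = 42868 km.
Altitude h = a − R = 42868 − 6172 = 36696 km.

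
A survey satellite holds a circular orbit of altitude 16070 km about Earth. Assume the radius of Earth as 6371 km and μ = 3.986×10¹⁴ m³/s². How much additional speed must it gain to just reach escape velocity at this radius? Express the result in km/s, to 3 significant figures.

Δv ≈ 1.75 km/s

r = 6371 + 16070 = 22441 km = 2.2441×10⁷ m.
Circular speed v_c = √(μ/r) = 4215 m/s.
Escape speed v_esc = √(2μ/r) = √2 × v_c = 5960 m/s.
Δv = v_esc − v_c = 1746 m/s = 1.746 km/s.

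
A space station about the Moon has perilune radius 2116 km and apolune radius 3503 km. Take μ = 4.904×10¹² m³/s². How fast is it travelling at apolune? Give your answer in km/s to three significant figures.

v ≈ 1.03 km/s

Semi-major axis a = (r_p + r_a)/2 = 2809.5 km = 2.810×10⁶ m.
Vis-viva: v² = μ(2/r − 1/a) = 4.904×10¹² × (5.709×10⁻⁷ − 3.559×10⁻⁷) = 1.054×10⁶ m²/s².
v = 1027 m/s = 1.027 km/s.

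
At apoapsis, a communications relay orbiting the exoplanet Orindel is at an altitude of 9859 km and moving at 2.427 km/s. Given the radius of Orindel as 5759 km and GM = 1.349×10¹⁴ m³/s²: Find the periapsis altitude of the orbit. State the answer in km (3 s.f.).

r_a = 5759 + 9859 = 15618 km = 1.562×10⁷ m.
Specific energy ε = v²/2 − μ/r = -5.692×10⁶ J/kg, so a = −μ/(2ε) = 1.185×10⁷ m.
The apsides satisfy r_p + r_a = 2a, so the periapsis radius is 2a − r_a = 8.081×10⁶ m = 8080.7 km.
Periapsis altitude = 8080.7 − 5759 = 2321.7 km.

periapsis altitude ≈ 2320 km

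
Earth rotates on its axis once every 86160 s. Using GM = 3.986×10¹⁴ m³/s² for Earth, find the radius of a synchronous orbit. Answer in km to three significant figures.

r_sync ≈ 42200 km

A synchronous orbit has period T, so by Kepler's third law a = (μT²/4π²)^(1/3).
μT²/4π² = 3.986×10¹⁴ × (8.616×10⁴)² / 39.48 = 7.495×10²² m³.
a = 4.216×10⁷ m = 42163 km.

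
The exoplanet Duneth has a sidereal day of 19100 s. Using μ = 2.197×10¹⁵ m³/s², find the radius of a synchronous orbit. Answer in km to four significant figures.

r_sync ≈ 27280 km

A synchronous orbit has period T, so by Kepler's third law a = (μT²/4π²)^(1/3).
μT²/4π² = 2.197×10¹⁵ × (1.910×10⁴)² / 39.48 = 2.030×10²² m³.
a = 2.728×10⁷ m = 27280 km.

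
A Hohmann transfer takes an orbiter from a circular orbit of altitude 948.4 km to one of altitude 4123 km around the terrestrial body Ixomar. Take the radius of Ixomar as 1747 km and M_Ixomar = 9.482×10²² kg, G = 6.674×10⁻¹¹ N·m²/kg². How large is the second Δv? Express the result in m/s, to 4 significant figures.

μ = GM = 6.674×10⁻¹¹ × 9.482×10²² = 6.328×10¹² m³/s².
r₁ = 1747 + 948.4 = 2695.4 km = 2.6954×10⁶ m.
r₂ = 1747 + 4123 = 5870.0 km = 5.8700×10⁶ m.
Transfer ellipse a_t = (r₁ + r₂)/2 = 4.283×10⁶ m.
At r₁: circular v_c1 = √(μ/r₁) = 1532 m/s; transfer-periapsis v_p = √[μ(2/r₁ − 1/a_t)] = 1794 m/s.
At r₂: circular v_c2 = √(μ/r₂) = 1038 m/s; transfer-apoapsis v_a = √[μ(2/r₂ − 1/a_t)] = 823.7 m/s.
Δv₂ = v_c2 − v_a = 214.6 m/s.

Δv ≈ 214.6 m/s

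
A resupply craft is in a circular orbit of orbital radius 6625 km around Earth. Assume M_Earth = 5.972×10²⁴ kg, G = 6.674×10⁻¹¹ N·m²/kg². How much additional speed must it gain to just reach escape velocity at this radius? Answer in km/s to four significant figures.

Δv ≈ 3.213 km/s

μ = GM = 6.674×10⁻¹¹ × 5.972×10²⁴ = 3.986×10¹⁴ m³/s².
r = 6625 km = 6.625×10⁶ m.
Circular speed v_c = √(μ/r) = 7756 m/s.
Escape speed v_esc = √(2μ/r) = √2 × v_c = 10970 m/s.
Δv = v_esc − v_c = 3213 m/s = 3.213 km/s.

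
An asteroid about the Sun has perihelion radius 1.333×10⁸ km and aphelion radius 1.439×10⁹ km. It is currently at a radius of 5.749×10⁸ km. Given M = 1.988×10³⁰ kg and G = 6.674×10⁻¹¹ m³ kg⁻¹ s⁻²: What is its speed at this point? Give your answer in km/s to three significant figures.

v ≈ 17.1 km/s

μ = GM = 6.674×10⁻¹¹ × 1.988×10³⁰ = 1.327×10²⁰ m³/s².
Semi-major axis a = (r_p + r_a)/2 = 7.8615×10⁸ km = 7.862×10¹¹ m.
Vis-viva: v² = μ(2/r − 1/a) = 1.327×10²⁰ × (3.479×10⁻¹² − 1.272×10⁻¹²) = 2.928×10⁸ m²/s².
v = 17110 m/s = 17.11 km/s.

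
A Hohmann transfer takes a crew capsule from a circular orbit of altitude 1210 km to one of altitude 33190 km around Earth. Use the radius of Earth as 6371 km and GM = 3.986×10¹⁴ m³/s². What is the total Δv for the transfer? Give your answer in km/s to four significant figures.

Δv_total ≈ 3.517 km/s

r₁ = 6371 + 1210 = 7581.0 km = 7.5810×10⁶ m.
r₂ = 6371 + 33190 = 39561 km = 3.9561×10⁷ m.
Transfer ellipse a_t = (r₁ + r₂)/2 = 2.357×10⁷ m.
At r₁: circular v_c1 = √(μ/r₁) = 7251 m/s; transfer-perigee v_p = √[μ(2/r₁ − 1/a_t)] = 9394 m/s.
Δv₁ = v_p − v_c1 = 2143 m/s.
At r₂: circular v_c2 = √(μ/r₂) = 3174 m/s; transfer-apogee v_a = √[μ(2/r₂ − 1/a_t)] = 1800 m/s.
Δv₂ = v_c2 − v_a = 1374 m/s.
Total Δv = Δv₁ + Δv₂ = 3517 m/s = 3.517 km/s.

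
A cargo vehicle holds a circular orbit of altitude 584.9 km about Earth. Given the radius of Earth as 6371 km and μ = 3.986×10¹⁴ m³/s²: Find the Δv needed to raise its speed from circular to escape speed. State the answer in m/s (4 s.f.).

r = 6371 + 584.9 = 6955.9 km = 6.9559×10⁶ m.
Circular speed v_c = √(μ/r) = 7570 m/s.
Escape speed v_esc = √(2μ/r) = √2 × v_c = 10710 m/s.
Δv = v_esc − v_c = 3136 m/s.

Δv ≈ 3136 m/s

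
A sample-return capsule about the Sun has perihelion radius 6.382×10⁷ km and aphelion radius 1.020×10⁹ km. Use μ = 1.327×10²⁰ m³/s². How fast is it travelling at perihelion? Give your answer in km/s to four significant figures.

v ≈ 62.56 km/s

Semi-major axis a = (r_p + r_a)/2 = 5.4191×10⁸ km = 5.419×10¹¹ m.
Vis-viva: v² = μ(2/r − 1/a) = 1.327×10²⁰ × (3.134×10⁻¹¹ − 1.845×10⁻¹²) = 3.914×10⁹ m²/s².
v = 62560 m/s = 62.56 km/s.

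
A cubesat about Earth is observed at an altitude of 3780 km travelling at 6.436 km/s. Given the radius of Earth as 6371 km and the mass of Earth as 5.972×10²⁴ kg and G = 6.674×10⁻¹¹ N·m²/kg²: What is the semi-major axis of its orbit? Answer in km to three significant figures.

μ = GM = 6.674×10⁻¹¹ × 5.972×10²⁴ = 3.986×10¹⁴ m³/s².
r = 6371 + 3780 = 10151 km = 1.015×10⁷ m.
Vis-viva rearranged: 1/a = 2/r − v²/μ = 1.970×10⁻⁷ − 1.039×10⁻⁷ = 9.310×10⁻⁸ m⁻¹.
a = 1.074×10⁷ m = 10741 km.

a ≈ 10700 km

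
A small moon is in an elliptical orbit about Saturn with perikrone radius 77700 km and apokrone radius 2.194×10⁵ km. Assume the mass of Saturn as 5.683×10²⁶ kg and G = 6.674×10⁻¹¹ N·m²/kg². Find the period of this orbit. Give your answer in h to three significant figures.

μ = GM = 6.674×10⁻¹¹ × 5.683×10²⁶ = 3.793×10¹⁶ m³/s².
Semi-major axis a = (r_p + r_a)/2 = (77700 + 2.1940×10⁵)/2 = 1.4855×10⁵ km = 1.486×10⁸ m.
By Kepler's third law T = 2π√(a³/μ) = 2π × 9.297×10³ = 5.841×10⁴ s.
= 16.23 h.

T ≈ 16.2 h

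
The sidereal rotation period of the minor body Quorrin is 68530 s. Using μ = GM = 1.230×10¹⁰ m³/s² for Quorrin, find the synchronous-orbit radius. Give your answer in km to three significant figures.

r_sync ≈ 1140 km

A synchronous orbit has period T, so by Kepler's third law a = (μT²/4π²)^(1/3).
μT²/4π² = 1.230×10¹⁰ × (6.853×10⁴)² / 39.48 = 1.463×10¹⁸ m³.
a = 1.135×10⁶ m = 1135.3 km.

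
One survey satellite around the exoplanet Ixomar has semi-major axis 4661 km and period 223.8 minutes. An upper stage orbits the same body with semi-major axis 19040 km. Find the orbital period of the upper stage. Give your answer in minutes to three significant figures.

Kepler's third law: T² ∝ a³, so T₂ = T₁ (a₂/a₁)^(3/2).
a₂/a₁ = 4.085, (a₂/a₁)^(3/2) = 8.256.
T₂ = 223.8 × 8.256 = 1848 minutes.

T₂ ≈ 1850 minutes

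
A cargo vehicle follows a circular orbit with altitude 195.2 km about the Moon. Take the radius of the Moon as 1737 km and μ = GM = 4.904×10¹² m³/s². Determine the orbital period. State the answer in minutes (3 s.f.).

r = 1737 + 195.2 = 1932.2 km = 1.9322×10⁶ m.
Kepler's third law: T = 2π√(r³/μ) = 2π√((1.932×10⁶)³ / 4.904×10¹²).
r³/μ = 1.471×10⁶ s², so T = 2π × 1.213×10³ = 7.620×10³ s.
Converting: 7.620×10³ s ÷ 60.00 = 127.0 minutes.

T ≈ 127 minutes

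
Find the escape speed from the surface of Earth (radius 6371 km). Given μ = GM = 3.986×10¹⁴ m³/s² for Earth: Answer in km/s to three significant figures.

r = R = 6.371×10⁶ m.
Escape speed v_esc = √(2μ/r) = √(2 × 3.986×10¹⁴ / 6.371×10⁶) = √(1.251×10⁸) = 11190 m/s.
= 11.19 km/s.

v_esc ≈ 11.2 km/s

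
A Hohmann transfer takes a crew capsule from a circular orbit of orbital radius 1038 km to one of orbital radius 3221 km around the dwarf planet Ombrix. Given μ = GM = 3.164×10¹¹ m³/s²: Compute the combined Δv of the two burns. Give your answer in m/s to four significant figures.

Δv_total ≈ 221.5 m/s

r₁ = 1038 km = 1.038×10⁶ m.
r₂ = 3221 km = 3.221×10⁶ m.
Transfer ellipse a_t = (r₁ + r₂)/2 = 2.130×10⁶ m.
At r₁: circular v_c1 = √(μ/r₁) = 552.1 m/s; transfer-periapsis v_p = √[μ(2/r₁ − 1/a_t)] = 679.0 m/s.
Δv₁ = v_p − v_c1 = 126.9 m/s.
At r₂: circular v_c2 = √(μ/r₂) = 313.4 m/s; transfer-apoapsis v_a = √[μ(2/r₂ − 1/a_t)] = 218.8 m/s.
Δv₂ = v_c2 − v_a = 94.60 m/s.
Total Δv = Δv₁ + Δv₂ = 221.5 m/s.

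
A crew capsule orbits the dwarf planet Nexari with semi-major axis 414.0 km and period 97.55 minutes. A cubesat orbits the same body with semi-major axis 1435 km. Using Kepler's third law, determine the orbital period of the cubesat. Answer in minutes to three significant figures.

Kepler's third law: T² ∝ a³, so T₂ = T₁ (a₂/a₁)^(3/2).
a₂/a₁ = 3.466, (a₂/a₁)^(3/2) = 6.453.
T₂ = 97.55 × 6.453 = 629.5 minutes.

T₂ ≈ 630 minutes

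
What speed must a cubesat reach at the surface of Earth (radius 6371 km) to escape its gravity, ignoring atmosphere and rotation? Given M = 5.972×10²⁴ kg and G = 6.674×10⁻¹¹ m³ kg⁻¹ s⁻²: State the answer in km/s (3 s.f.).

μ = GM = 6.674×10⁻¹¹ × 5.972×10²⁴ = 3.986×10¹⁴ m³/s².
r = R = 6.371×10⁶ m.
Escape speed v_esc = √(2μ/r) = √(2 × 3.986×10¹⁴ / 6.371×10⁶) = √(1.251×10⁸) = 11190 m/s.
= 11.19 km/s.

v_esc ≈ 11.2 km/s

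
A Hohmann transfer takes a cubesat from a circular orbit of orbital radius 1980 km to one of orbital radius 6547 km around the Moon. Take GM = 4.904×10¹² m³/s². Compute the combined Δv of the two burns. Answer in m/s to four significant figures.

Δv_total ≈ 652.1 m/s

r₁ = 1980 km = 1.980×10⁶ m.
r₂ = 6547 km = 6.547×10⁶ m.
Transfer ellipse a_t = (r₁ + r₂)/2 = 4.264×10⁶ m.
At r₁: circular v_c1 = √(μ/r₁) = 1574 m/s; transfer-perilune v_p = √[μ(2/r₁ − 1/a_t)] = 1950 m/s.
Δv₁ = v_p − v_c1 = 376.4 m/s.
At r₂: circular v_c2 = √(μ/r₂) = 865.5 m/s; transfer-apolune v_a = √[μ(2/r₂ − 1/a_t)] = 589.8 m/s.
Δv₂ = v_c2 − v_a = 275.7 m/s.
Total Δv = Δv₁ + Δv₂ = 652.1 m/s.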